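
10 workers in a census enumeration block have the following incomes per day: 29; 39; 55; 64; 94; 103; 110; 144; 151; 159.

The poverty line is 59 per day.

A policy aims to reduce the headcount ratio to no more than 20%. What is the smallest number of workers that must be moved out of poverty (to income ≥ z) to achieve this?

1

3 of the 10 workers are poor, so H = 3/10 = 0.300.
A headcount ratio of at most 20% allows at most ⌊0.20 × 10⌋ = 2 poor workers.
So at least 3 − 2 = 1 must be lifted.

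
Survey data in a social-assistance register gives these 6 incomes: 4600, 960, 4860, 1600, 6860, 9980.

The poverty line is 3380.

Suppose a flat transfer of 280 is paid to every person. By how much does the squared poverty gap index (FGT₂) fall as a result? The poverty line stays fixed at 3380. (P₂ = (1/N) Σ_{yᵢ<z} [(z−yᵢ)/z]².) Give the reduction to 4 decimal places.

Before: below the line — 960, 1600; squared poverty gap index (FGT₂) = 0.131660.
After the 280 transfer: below the line — 1240, 1880; squared poverty gap index (FGT₂) = 0.099635.
Reduction = 0.131660 − 0.099635 = 0.0320.

0.0320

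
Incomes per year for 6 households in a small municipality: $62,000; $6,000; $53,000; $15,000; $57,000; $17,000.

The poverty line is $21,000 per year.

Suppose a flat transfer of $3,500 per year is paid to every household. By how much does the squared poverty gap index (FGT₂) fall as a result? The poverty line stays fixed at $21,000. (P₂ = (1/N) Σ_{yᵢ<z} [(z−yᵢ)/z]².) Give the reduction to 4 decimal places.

0.0522

Before: below the line — $6,000, $15,000, $17,000; squared poverty gap index (FGT₂) = 0.104686.
After the $3,500 transfer: below the line — $9,500, $18,500, $20,500; squared poverty gap index (FGT₂) = 0.052438.
Reduction = 0.104686 − 0.052438 = 0.0522.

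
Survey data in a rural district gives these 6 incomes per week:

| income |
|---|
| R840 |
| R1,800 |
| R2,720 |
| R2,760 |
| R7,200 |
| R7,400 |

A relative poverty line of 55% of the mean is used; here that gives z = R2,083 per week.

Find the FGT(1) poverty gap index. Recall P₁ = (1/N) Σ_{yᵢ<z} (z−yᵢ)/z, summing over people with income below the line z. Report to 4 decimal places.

Incomes under z: R840, R1,800 (q = 2 of N = 6).
Normalized shortfalls: (2083−840)/2083 = 0.5967; (2083−1800)/2083 = 0.1359.
Sum of shortfalls = 0.732597; P₁ averages over all N: 0.732597 / 6 = 0.1221.

0.1221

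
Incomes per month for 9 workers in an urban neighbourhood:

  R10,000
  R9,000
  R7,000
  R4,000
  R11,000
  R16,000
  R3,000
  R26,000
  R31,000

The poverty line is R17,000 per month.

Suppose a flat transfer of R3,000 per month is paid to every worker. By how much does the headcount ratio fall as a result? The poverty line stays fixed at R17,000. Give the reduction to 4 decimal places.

0.1111

Before: below the line — R3,000, R4,000, R7,000, R9,000, R10,000, R11,000, R16,000; headcount ratio = 0.777778.
After the R3,000 transfer: below the line — R6,000, R7,000, R10,000, R12,000, R13,000, R14,000; headcount ratio = 0.666667.
Reduction = 0.777778 − 0.666667 = 0.1111.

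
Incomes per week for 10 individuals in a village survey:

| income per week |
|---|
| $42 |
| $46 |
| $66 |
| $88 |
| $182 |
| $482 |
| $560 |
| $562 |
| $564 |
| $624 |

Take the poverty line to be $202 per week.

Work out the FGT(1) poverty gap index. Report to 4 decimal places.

Below the line: $42, $46, $66, $88, $182 (q = 5 of N = 10).
Gap ratios (z−y)/z: (202−42)/202 = 0.7921; (202−46)/202 = 0.7723; (202−66)/202 = 0.6733; (202−88)/202 = 0.5644; (202−182)/202 = 0.0990.
Sum of shortfalls = 2.900990; P₁ averages over all N: 2.900990 / 10 = 0.2901.

0.2901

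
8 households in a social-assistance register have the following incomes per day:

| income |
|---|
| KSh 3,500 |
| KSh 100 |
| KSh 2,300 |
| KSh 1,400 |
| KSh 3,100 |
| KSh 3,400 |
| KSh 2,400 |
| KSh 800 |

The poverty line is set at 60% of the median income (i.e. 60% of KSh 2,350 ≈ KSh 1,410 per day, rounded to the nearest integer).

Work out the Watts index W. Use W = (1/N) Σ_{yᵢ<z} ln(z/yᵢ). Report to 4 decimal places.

0.4025

Below the line: KSh 100, KSh 800, KSh 1,400 (q = 3 of N = 8).
ln(z/y) terms: ln(1410/100) = 2.6462; ln(1410/800) = 0.5667; ln(1410/1400) = 0.0071.
W = 3.220026 / 8 = 0.4025.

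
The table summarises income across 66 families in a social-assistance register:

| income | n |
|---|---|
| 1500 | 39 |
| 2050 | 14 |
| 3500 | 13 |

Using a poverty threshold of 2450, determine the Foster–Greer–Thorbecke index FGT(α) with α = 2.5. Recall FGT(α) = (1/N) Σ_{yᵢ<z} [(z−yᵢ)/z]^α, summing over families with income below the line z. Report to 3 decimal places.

Below z: 39×1500, 14×2050 (q = 53 of N = 66).
Shortfall ratios: (2450−1500)/2450 = 0.3878 (×39); (2450−2050)/2450 = 0.1633 (×14).
Raised to α = 2.5: 0.09363 (×39); 0.01077 (×14).
Sum = 3.802178; FGT(2.5) = 3.802178 / 66 = 0.058.

0.058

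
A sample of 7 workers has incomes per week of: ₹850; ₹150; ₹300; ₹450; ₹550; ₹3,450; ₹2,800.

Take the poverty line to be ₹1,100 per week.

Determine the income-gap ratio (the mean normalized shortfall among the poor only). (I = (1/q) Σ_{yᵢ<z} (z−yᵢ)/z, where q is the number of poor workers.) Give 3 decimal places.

0.582

Incomes under z: ₹150, ₹300, ₹450, ₹550, ₹850 (q = 5 of N = 7).
Shortfall ratios (z−y)/z: 0.8636, 0.7273, 0.5909, 0.5000, 0.2273; sum = 2.909091.
I averages over the q = 5 poor units only: 2.909091 / 5 = 0.582.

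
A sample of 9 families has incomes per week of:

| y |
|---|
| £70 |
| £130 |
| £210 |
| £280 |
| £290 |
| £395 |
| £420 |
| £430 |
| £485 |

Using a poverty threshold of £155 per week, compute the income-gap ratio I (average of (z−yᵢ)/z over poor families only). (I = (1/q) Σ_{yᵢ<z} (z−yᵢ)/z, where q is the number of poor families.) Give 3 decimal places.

Incomes under z: £70, £130 (q = 2 of N = 9).
Relative gaps: 0.5484, 0.1613; sum = 0.709677.
I averages over the q = 2 poor units only: 0.709677 / 2 = 0.355.

0.355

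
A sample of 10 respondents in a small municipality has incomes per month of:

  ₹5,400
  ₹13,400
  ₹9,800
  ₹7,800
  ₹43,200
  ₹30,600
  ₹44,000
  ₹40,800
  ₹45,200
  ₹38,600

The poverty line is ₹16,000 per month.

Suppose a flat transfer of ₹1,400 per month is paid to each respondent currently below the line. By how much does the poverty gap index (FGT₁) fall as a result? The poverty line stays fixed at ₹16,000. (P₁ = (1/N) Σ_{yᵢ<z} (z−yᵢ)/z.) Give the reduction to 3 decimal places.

0.035

Before: below the line — ₹5,400, ₹7,800, ₹9,800, ₹13,400; poverty gap index (FGT₁) = 0.17250.
After the ₹1,400 transfer: below the line — ₹6,800, ₹9,200, ₹11,200, ₹14,800; poverty gap index (FGT₁) = 0.13750.
Reduction = 0.17250 − 0.13750 = 0.035.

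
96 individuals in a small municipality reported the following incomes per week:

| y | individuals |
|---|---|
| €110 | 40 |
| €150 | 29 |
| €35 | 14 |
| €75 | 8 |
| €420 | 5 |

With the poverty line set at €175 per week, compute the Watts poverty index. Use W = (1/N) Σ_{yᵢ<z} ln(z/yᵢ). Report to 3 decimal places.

0.545

Poor units: 14×€35, 8×€75, 40×€110, 29×€150 (q = 91 of N = 96).
Log shortfalls: ln(175/35) = 1.6094 (×14); ln(175/75) = 0.8473 (×8); ln(175/110) = 0.4643 (×40); ln(175/150) = 0.1542 (×29).
W = 52.353108 / 96 = 0.545.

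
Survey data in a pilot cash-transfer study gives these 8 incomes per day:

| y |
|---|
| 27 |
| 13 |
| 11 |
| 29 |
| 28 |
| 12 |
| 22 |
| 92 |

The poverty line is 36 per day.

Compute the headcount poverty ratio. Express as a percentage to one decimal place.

87.5%

7 of the 8 individuals have income below 36.
H = 7/8 = 87.5%.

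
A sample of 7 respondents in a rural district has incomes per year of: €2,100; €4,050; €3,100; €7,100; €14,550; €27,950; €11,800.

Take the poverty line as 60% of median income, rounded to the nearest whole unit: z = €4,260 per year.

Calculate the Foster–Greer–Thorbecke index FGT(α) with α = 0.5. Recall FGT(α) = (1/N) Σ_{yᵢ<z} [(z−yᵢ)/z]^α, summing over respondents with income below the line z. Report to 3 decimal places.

Incomes under z: €2,100, €3,100, €4,050 (q = 3 of N = 7).
Normalized shortfalls: (4260−2100)/4260 = 0.5070; (4260−3100)/4260 = 0.2723; (4260−4050)/4260 = 0.0493.
Raised to α = 0.5: 0.71207; 0.52182; 0.22203.
Sum = 1.455920; FGT(0.5) = 1.455920 / 7 = 0.208.

0.208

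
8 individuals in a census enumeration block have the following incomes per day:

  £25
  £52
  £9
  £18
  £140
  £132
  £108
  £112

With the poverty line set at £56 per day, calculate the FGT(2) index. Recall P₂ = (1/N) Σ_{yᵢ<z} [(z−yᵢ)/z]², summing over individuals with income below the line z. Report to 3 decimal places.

Below z: £9, £18, £25, £52 (q = 4 of N = 8).
Gap ratios (z−y)/z: (56−9)/56 = 0.8393; (56−18)/56 = 0.6786; (56−25)/56 = 0.5536; (56−52)/56 = 0.0714.
Squared: 0.7044; 0.4605; 0.3064; 0.0051.
Sum = 1.476403; P₂ = 1.476403 / 8 = 0.185.

0.185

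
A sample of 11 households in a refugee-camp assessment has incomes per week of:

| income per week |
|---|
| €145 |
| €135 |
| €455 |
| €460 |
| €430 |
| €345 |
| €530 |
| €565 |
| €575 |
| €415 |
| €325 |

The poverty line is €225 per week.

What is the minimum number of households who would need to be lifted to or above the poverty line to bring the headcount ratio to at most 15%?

Currently q = 2 of N = 11 are below the line (H = 0.182).
A headcount ratio of at most 15% allows at most ⌊0.15 × 11⌋ = 1 poor households.
So at least 2 − 1 = 1 must be lifted.

1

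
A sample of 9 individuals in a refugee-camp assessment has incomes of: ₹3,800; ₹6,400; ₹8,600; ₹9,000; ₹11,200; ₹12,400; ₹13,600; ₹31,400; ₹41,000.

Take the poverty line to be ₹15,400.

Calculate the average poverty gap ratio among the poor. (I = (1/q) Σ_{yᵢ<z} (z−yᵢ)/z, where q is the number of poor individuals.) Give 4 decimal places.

Incomes under z: ₹3,800, ₹6,400, ₹8,600, ₹9,000, ₹11,200, ₹12,400, ₹13,600 (q = 7 of N = 9).
Relative gaps: 0.7532, 0.5844, 0.4416, 0.4156, 0.2727, 0.1948, 0.1169; sum = 2.779221.
I averages over the q = 7 poor units only: 2.779221 / 7 = 0.3970.

0.3970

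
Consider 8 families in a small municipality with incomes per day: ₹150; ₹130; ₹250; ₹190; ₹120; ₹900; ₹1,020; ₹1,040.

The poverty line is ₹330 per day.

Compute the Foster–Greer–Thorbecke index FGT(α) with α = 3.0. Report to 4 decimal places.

0.0916

Poor units: ₹120, ₹130, ₹150, ₹190, ₹250 (q = 5 of N = 8).
Normalized shortfalls: (330−120)/330 = 0.6364; (330−130)/330 = 0.6061; (330−150)/330 = 0.5455; (330−190)/330 = 0.4242; (330−250)/330 = 0.2424.
Raised to α = 3.0: 0.25770; 0.22261; 0.16228; 0.07636; 0.01425.
Sum = 0.733200; FGT(3.0) = 0.733200 / 8 = 0.0916.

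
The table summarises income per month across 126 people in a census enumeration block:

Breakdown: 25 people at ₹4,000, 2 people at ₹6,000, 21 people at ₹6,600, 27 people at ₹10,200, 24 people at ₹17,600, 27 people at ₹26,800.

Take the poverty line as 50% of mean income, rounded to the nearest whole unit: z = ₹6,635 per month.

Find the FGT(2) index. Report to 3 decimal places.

0.031

Below z: 25×₹4,000, 2×₹6,000, 21×₹6,600 (q = 48 of N = 126).
Normalized shortfalls: (6635−4000)/6635 = 0.3971 (×25); (6635−6000)/6635 = 0.0957 (×2); (6635−6600)/6635 = 0.0053 (×21).
Squared: 0.1577 (×25); 0.0092 (×2); 0.0000 (×21).
Sum = 3.961836; P₂ = 3.961836 / 126 = 0.031.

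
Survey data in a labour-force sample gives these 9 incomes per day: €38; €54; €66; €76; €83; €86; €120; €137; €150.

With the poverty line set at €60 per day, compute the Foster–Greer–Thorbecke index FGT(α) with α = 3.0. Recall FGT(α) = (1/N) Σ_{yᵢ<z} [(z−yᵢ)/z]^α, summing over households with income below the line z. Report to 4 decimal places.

Incomes under z: €38, €54 (q = 2 of N = 9).
Normalized shortfalls: (60−38)/60 = 0.3667; (60−54)/60 = 0.1000.
Raised to α = 3.0: 0.04930; 0.00100.
Sum = 0.050296; FGT(3.0) = 0.050296 / 9 = 0.0056.

0.0056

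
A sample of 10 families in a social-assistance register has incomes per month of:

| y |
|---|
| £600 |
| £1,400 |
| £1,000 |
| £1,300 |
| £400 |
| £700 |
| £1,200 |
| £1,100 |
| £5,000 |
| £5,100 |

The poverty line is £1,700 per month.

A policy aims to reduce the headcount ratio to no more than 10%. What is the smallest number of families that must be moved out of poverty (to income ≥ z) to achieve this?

7

Currently q = 8 of N = 10 are below the line (H = 0.800).
A headcount ratio of at most 10% allows at most ⌊0.10 × 10⌋ = 1 poor families.
So at least 8 − 1 = 7 must be lifted.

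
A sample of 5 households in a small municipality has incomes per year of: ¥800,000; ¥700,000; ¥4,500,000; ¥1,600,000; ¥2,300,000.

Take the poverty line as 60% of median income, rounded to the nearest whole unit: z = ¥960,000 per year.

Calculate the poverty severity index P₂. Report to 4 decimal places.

Poor units: ¥700,000, ¥800,000 (q = 2 of N = 5).
Normalized shortfalls: (960000−700000)/960000 = 0.2708; (960000−800000)/960000 = 0.1667.
Squared: 0.0734; 0.0278.
Sum = 0.101128; P₂ = 0.101128 / 5 = 0.0202.

0.0202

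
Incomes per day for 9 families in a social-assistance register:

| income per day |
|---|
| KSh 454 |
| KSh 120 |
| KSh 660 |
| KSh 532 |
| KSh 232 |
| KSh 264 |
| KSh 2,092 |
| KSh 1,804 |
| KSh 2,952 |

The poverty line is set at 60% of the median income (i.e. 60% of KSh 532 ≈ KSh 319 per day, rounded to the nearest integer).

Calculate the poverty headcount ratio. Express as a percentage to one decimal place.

3 of the 9 families have income below KSh 319.
H = 3/9 = 33.3%.

33.3%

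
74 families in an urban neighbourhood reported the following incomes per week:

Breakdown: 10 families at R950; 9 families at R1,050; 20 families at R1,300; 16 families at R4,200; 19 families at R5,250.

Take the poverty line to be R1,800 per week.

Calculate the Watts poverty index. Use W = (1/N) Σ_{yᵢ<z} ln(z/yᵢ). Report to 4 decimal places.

0.2399

Poor units: 10×R950, 9×R1,050, 20×R1,300 (q = 39 of N = 74).
Log shortfalls: ln(1800/950) = 0.6391 (×10); ln(1800/1050) = 0.5390 (×9); ln(1800/1300) = 0.3254 (×20).
W = 17.750216 / 74 = 0.2399.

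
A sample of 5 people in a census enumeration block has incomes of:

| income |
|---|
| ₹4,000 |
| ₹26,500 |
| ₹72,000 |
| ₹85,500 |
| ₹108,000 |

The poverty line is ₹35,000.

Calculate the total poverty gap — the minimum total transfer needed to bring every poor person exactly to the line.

Incomes under z: ₹4,000, ₹26,500 (q = 2 of N = 5).
Individual gaps: 35000−4000 = 31000; 35000−26500 = 8500.
Aggregate gap = ₹39,500.

₹39,500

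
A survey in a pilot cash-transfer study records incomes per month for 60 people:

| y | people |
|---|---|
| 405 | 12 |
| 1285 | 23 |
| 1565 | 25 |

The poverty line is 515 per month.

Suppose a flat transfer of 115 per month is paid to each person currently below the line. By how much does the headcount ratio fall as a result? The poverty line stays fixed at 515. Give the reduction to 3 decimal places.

Before: below the line — 12×405; headcount ratio = 0.20000.
After the 115 transfer: below the line — none; headcount ratio = 0.00000.
Reduction = 0.20000 − 0.00000 = 0.200.

0.200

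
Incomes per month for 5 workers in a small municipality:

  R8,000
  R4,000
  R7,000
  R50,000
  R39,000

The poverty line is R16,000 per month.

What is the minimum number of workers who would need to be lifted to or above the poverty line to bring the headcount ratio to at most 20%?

2

3 of the 5 workers are poor, so H = 3/5 = 0.600.
A headcount ratio of at most 20% allows at most ⌊0.20 × 5⌋ = 1 poor workers.
So at least 3 − 1 = 2 must be lifted.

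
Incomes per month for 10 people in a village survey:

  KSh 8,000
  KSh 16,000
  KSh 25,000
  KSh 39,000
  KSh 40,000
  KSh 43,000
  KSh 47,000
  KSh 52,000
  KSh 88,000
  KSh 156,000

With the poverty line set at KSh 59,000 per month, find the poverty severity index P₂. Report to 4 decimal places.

Below the line: KSh 8,000, KSh 16,000, KSh 25,000, KSh 39,000, KSh 40,000, KSh 43,000, KSh 47,000, KSh 52,000 (q = 8 of N = 10).
Gap ratios (z−y)/z: (59000−8000)/59000 = 0.8644; (59000−16000)/59000 = 0.7288; (59000−25000)/59000 = 0.5763; (59000−39000)/59000 = 0.3390; (59000−40000)/59000 = 0.3220; (59000−43000)/59000 = 0.2712; (59000−47000)/59000 = 0.2034; (59000−52000)/59000 = 0.1186.
Squared: 0.7472; 0.5312; 0.3321; 0.1149; 0.1037; 0.0735; 0.0414; 0.0141.
Sum = 1.958058; P₂ = 1.958058 / 10 = 0.1958.

0.1958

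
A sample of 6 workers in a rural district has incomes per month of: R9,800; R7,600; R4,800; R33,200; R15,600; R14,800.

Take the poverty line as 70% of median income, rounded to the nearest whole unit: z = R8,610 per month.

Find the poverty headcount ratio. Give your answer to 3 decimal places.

2 of the 6 workers have income below R8,610.
H = 2/6 = 0.333.

0.333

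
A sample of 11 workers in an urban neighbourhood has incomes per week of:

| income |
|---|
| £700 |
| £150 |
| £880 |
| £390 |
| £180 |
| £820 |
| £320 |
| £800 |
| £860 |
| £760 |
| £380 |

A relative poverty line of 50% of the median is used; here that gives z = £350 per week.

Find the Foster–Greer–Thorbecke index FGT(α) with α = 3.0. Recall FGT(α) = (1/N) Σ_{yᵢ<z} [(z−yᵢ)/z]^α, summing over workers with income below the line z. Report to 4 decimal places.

0.0274

Incomes under z: £150, £180, £320 (q = 3 of N = 11).
Relative gaps: (350−150)/350 = 0.5714; (350−180)/350 = 0.4857; (350−320)/350 = 0.0857.
Raised to α = 3.0: 0.18659; 0.11459; 0.00063.
Sum = 0.301808; FGT(3.0) = 0.301808 / 11 = 0.0274.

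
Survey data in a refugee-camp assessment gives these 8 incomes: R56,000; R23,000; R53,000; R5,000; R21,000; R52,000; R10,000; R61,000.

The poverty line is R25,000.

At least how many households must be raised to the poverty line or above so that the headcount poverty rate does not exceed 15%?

3

4 of the 8 households are poor, so H = 4/8 = 0.500.
A headcount ratio of at most 15% allows at most ⌊0.15 × 8⌋ = 1 poor households.
So at least 4 − 1 = 3 must be lifted.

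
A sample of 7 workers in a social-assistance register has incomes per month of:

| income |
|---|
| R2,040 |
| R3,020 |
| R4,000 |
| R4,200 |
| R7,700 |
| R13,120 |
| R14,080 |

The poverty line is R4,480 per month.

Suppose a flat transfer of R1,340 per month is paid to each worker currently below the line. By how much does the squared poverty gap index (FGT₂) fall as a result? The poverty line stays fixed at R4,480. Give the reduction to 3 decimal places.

Before: below the line — R2,040, R3,020, R4,000, R4,200; squared poverty gap index (FGT₂) = 0.05975.
After the R1,340 transfer: below the line — R3,380, R4,360; squared poverty gap index (FGT₂) = 0.00872.
Reduction = 0.05975 − 0.00872 = 0.051.

0.051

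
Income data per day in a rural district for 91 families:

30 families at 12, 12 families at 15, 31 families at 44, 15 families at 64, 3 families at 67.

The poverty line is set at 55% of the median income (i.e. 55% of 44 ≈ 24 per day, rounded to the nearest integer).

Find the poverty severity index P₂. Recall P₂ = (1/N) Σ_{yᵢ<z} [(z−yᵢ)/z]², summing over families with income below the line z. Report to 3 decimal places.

0.101

Below z: 30×12, 12×15 (q = 42 of N = 91).
Relative gaps: (24−12)/24 = 0.5000 (×30); (24−15)/24 = 0.3750 (×12).
Squared: 0.2500 (×30); 0.1406 (×12).
Sum = 9.187500; P₂ = 9.187500 / 91 = 0.101.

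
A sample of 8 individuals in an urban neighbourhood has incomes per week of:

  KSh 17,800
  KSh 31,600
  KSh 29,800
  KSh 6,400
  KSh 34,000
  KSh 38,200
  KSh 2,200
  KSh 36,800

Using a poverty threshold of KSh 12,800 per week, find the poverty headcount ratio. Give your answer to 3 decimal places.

0.250

2 of the 8 individuals have income below KSh 12,800.
H = 2/8 = 0.250.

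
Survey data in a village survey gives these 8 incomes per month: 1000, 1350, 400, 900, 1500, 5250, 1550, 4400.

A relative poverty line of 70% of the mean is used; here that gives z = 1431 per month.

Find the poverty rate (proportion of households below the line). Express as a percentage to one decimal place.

4 of the 8 households have income below 1431.
H = 4/8 = 50.0%.

50.0%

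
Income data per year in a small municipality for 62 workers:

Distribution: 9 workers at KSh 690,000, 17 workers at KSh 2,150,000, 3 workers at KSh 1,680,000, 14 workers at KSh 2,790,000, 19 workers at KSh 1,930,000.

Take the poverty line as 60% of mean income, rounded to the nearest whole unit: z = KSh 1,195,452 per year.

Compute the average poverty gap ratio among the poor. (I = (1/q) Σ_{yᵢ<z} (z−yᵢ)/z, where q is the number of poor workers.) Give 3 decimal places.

0.423

Poor units: 9×KSh 690,000 (q = 9 of N = 62).
Shortfall ratios (z−y)/z: 0.4228 (×9); sum = 3.805312.
The income-gap ratio divides by q (the poor only): 3.805312 / 9 = 0.423.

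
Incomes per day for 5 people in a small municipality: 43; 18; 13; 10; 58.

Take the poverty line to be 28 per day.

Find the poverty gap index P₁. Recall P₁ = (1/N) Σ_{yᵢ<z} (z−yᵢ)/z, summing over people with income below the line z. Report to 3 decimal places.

Poor units: 10, 13, 18 (q = 3 of N = 5).
Normalized shortfalls: (28−10)/28 = 0.6429; (28−13)/28 = 0.5357; (28−18)/28 = 0.3571.
Σ = 1.535714. Dividing by the full population N = 5 gives P₁ = 0.307.

0.307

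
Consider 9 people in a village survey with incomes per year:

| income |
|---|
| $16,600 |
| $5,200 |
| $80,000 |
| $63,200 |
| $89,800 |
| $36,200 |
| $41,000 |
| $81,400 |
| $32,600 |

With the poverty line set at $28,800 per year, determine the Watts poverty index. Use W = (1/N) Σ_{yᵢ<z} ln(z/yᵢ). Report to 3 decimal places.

Below the line: $5,200, $16,600 (q = 2 of N = 9).
Log shortfalls: ln(28800/5200) = 1.7117; ln(28800/16600) = 0.5510.
W = 2.262689 / 9 = 0.251.

0.251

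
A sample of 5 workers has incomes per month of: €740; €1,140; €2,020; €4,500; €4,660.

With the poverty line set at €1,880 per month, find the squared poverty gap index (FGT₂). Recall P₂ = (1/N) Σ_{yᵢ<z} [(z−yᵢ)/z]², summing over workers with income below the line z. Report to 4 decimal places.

Poor units: €740, €1,140 (q = 2 of N = 5).
Gap ratios (z−y)/z: (1880−740)/1880 = 0.6064; (1880−1140)/1880 = 0.3936.
Squared: 0.3677; 0.1549.
Sum = 0.522635; P₂ = 0.522635 / 5 = 0.1045.

0.1045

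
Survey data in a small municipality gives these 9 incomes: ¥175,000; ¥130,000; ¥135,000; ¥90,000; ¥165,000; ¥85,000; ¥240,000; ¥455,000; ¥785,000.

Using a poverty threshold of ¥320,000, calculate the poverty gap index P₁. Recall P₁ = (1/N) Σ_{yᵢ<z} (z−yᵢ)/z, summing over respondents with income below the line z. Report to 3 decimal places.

0.424

Below the line: ¥85,000, ¥90,000, ¥130,000, ¥135,000, ¥165,000, ¥175,000, ¥240,000 (q = 7 of N = 9).
Shortfall ratios: (320000−85000)/320000 = 0.7344; (320000−90000)/320000 = 0.7188; (320000−130000)/320000 = 0.5938; (320000−135000)/320000 = 0.5781; (320000−165000)/320000 = 0.4844; (320000−175000)/320000 = 0.4531; (320000−240000)/320000 = 0.2500.
Sum of shortfalls = 3.812500; P₁ averages over all N: 3.812500 / 9 = 0.424.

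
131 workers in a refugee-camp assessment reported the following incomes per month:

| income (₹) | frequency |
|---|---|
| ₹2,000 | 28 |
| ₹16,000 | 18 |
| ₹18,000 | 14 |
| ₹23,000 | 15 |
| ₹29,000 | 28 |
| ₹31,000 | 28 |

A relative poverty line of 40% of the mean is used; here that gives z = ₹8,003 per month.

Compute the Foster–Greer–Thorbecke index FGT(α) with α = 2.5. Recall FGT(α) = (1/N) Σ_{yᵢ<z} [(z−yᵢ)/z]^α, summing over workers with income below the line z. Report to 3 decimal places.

0.104

Below z: 28×₹2,000 (q = 28 of N = 131).
Relative gaps: (8003−2000)/8003 = 0.7501 (×28).
Raised to α = 2.5: 0.48729 (×28).
Sum = 13.644161; FGT(2.5) = 13.644161 / 131 = 0.104.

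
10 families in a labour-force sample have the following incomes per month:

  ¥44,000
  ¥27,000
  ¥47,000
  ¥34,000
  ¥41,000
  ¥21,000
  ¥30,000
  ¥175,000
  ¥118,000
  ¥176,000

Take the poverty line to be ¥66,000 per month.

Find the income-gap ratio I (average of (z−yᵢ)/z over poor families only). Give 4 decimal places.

Poor units: ¥21,000, ¥27,000, ¥30,000, ¥34,000, ¥41,000, ¥44,000, ¥47,000 (q = 7 of N = 10).
Relative gaps: 0.6818, 0.5909, 0.5455, 0.4848, 0.3788, 0.3333, 0.2879; sum = 3.303030.
The income-gap ratio divides by q (the poor only): 3.303030 / 7 = 0.4719.

0.4719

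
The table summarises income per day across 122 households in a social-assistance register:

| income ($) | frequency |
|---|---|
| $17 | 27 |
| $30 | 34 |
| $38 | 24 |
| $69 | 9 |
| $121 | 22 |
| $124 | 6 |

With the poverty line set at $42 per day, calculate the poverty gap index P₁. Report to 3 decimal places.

0.230

Below the line: 27×$17, 34×$30, 24×$38 (q = 85 of N = 122).
Relative gaps: (42−17)/42 = 0.5952 (×27); (42−30)/42 = 0.2857 (×34); (42−38)/42 = 0.0952 (×24).
Sum of shortfalls = 28.071429; P₁ averages over all N: 28.071429 / 122 = 0.230.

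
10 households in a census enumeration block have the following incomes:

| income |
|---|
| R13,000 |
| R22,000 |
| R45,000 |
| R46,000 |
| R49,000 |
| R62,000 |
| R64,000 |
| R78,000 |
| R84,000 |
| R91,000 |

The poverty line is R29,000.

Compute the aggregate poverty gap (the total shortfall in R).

R23,000

Below the line: R13,000, R22,000 (q = 2 of N = 10).
Individual gaps: 29000−13000 = 16000; 29000−22000 = 7000.
Aggregate gap = R23,000.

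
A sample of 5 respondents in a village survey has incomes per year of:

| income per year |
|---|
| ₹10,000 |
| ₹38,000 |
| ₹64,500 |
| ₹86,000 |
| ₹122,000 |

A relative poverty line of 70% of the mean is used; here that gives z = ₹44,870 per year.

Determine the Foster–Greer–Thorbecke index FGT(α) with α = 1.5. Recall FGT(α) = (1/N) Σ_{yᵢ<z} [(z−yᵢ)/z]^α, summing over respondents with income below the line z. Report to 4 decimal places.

0.1490

Incomes under z: ₹10,000, ₹38,000 (q = 2 of N = 5).
Relative gaps: (44870−10000)/44870 = 0.7771; (44870−38000)/44870 = 0.1531.
Raised to α = 1.5: 0.68508; 0.05991.
Sum = 0.744994; FGT(1.5) = 0.744994 / 5 = 0.1490.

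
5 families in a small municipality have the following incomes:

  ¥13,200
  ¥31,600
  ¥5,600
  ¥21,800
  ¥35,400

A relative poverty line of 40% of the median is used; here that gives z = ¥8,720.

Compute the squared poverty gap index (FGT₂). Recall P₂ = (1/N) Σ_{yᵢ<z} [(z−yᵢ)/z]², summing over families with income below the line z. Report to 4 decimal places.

0.0256

Incomes under z: ¥5,600 (q = 1 of N = 5).
Relative gaps: (8720−5600)/8720 = 0.3578.
Squared: 0.1280.
Sum = 0.128020; P₂ = 0.128020 / 5 = 0.0256.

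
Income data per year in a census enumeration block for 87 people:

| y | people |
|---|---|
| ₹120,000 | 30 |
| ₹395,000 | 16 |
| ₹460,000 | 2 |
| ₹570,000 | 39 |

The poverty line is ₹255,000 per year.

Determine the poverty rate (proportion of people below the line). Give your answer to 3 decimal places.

30 of the 87 people have income below ₹255,000.
H = 30/87 = 0.345.

0.345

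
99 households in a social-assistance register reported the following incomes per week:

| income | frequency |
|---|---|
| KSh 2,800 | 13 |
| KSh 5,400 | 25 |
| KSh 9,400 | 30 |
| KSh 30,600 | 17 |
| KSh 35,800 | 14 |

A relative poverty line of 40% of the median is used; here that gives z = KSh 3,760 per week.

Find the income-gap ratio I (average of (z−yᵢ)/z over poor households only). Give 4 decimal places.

Poor units: 13×KSh 2,800 (q = 13 of N = 99).
Relative gaps: 0.2553 (×13); sum = 3.319149.
The income-gap ratio divides by q (the poor only): 3.319149 / 13 = 0.2553.

0.2553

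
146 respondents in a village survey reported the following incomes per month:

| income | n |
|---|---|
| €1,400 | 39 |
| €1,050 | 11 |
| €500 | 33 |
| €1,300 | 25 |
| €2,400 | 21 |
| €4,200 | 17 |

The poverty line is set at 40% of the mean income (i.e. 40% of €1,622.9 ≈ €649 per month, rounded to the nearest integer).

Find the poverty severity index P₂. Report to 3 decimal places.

Below z: 33×€500 (q = 33 of N = 146).
Relative gaps: (649−500)/649 = 0.2296 (×33).
Squared: 0.0527 (×33).
Sum = 1.739390; P₂ = 1.739390 / 146 = 0.012.

0.012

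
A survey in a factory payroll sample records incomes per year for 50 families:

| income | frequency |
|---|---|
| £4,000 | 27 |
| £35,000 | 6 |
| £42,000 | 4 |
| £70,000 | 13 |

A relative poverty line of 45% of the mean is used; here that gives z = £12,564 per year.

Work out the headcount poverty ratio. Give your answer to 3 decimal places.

0.540

27 of the 50 families have income below £12,564.
H = 27/50 = 0.540.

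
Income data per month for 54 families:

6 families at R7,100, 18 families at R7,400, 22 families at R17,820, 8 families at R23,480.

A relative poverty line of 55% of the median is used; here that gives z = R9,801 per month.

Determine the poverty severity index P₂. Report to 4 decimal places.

Below z: 6×R7,100, 18×R7,400 (q = 24 of N = 54).
Shortfall ratios: (9801−7100)/9801 = 0.2756 (×6); (9801−7400)/9801 = 0.2450 (×18).
Squared: 0.0759 (×6); 0.0600 (×18).
Sum = 1.535909; P₂ = 1.535909 / 54 = 0.0284.

0.0284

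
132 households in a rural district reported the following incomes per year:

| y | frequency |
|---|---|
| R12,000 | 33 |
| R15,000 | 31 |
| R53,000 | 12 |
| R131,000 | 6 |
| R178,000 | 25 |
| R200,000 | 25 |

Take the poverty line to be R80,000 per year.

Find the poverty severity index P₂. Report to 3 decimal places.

0.346

Incomes under z: 33×R12,000, 31×R15,000, 12×R53,000 (q = 76 of N = 132).
Normalized shortfalls: (80000−12000)/80000 = 0.8500 (×33); (80000−15000)/80000 = 0.8125 (×31); (80000−53000)/80000 = 0.3375 (×12).
Squared: 0.7225 (×33); 0.6602 (×31); 0.1139 (×12).
Sum = 45.674219; P₂ = 45.674219 / 132 = 0.346.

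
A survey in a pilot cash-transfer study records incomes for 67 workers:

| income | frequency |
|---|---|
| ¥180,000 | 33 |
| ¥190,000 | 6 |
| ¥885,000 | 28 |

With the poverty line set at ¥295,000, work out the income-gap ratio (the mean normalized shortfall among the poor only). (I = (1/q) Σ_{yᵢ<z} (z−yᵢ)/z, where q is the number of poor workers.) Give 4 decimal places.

0.3846

Poor units: 33×¥180,000, 6×¥190,000 (q = 39 of N = 67).
Relative gaps: 0.3898 (×33), 0.3559 (×6); sum = 15.000000.
The income-gap ratio divides by q (the poor only): 15.000000 / 39 = 0.3846.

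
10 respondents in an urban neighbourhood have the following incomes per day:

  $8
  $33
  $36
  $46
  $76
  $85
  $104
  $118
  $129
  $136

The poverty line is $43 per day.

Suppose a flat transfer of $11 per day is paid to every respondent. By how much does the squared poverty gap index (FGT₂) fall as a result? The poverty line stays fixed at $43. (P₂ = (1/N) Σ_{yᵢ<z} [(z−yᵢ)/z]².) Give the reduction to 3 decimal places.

0.043

Before: below the line — $8, $33, $36; squared poverty gap index (FGT₂) = 0.07431.
After the $11 transfer: below the line — $19; squared poverty gap index (FGT₂) = 0.03115.
Reduction = 0.07431 − 0.03115 = 0.043.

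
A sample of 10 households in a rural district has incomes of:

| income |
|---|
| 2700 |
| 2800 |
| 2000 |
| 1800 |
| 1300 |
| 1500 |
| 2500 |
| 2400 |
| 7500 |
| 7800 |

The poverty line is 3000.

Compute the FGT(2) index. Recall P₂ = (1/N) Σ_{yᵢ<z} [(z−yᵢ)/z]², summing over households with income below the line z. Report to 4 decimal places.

Below the line: 1300, 1500, 1800, 2000, 2400, 2500, 2700, 2800 (q = 8 of N = 10).
Relative gaps: (3000−1300)/3000 = 0.5667; (3000−1500)/3000 = 0.5000; (3000−1800)/3000 = 0.4000; (3000−2000)/3000 = 0.3333; (3000−2400)/3000 = 0.2000; (3000−2500)/3000 = 0.1667; (3000−2700)/3000 = 0.1000; (3000−2800)/3000 = 0.0667.
Squared: 0.3211; 0.2500; 0.1600; 0.1111; 0.0400; 0.0278; 0.0100; 0.0044.
Sum = 0.924444; P₂ = 0.924444 / 10 = 0.0924.

0.0924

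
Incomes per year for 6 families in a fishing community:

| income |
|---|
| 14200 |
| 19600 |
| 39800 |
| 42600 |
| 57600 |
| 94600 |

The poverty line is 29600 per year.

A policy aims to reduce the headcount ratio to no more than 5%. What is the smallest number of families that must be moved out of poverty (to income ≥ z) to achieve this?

Currently q = 2 of N = 6 are below the line (H = 0.333).
A headcount ratio of at most 5% allows at most ⌊0.05 × 6⌋ = 0 poor families.
So at least 2 − 0 = 2 must be lifted.

2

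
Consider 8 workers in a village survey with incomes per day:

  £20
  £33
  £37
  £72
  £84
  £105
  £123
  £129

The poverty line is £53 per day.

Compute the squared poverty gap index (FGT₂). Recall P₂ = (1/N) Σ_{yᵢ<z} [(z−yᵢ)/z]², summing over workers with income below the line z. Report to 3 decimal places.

0.078

Below z: £20, £33, £37 (q = 3 of N = 8).
Shortfall ratios: (53−20)/53 = 0.6226; (53−33)/53 = 0.3774; (53−37)/53 = 0.3019.
Squared: 0.3877; 0.1424; 0.0911.
Sum = 0.621218; P₂ = 0.621218 / 8 = 0.078.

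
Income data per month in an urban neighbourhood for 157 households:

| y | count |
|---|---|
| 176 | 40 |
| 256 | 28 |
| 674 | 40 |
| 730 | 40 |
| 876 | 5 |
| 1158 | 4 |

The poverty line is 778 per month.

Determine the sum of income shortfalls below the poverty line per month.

Incomes under z: 40×176, 28×256, 40×674, 40×730 (q = 148 of N = 157).
Individual gaps: 40×(778−176) = 24080; 28×(778−256) = 14616; 40×(778−674) = 4160; 40×(778−730) = 1920.
Aggregate gap = 44776.

44776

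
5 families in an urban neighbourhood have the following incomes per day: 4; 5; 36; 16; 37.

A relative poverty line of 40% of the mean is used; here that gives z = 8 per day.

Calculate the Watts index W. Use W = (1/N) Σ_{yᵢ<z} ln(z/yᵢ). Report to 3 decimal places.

0.233

Incomes under z: 4, 5 (q = 2 of N = 5).
ln(z/y) terms: ln(8/4) = 0.6931; ln(8/5) = 0.4700.
W = 1.163151 / 5 = 0.233.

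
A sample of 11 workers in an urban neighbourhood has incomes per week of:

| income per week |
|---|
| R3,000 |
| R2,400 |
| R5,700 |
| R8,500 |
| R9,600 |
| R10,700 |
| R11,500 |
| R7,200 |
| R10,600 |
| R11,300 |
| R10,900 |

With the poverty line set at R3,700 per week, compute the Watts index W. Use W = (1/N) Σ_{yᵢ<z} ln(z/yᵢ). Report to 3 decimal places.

0.058

Below the line: R2,400, R3,000 (q = 2 of N = 11).
Log shortfalls: ln(3700/2400) = 0.4329; ln(3700/3000) = 0.2097.
W = 0.642585 / 11 = 0.058.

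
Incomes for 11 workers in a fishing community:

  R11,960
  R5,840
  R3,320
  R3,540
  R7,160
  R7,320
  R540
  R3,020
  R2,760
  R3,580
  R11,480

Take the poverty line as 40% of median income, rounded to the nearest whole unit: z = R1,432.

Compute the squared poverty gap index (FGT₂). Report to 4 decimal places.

Below z: R540 (q = 1 of N = 11).
Relative gaps: (1432−540)/1432 = 0.6229.
Squared: 0.3880.
Sum = 0.388011; P₂ = 0.388011 / 11 = 0.0353.

0.0353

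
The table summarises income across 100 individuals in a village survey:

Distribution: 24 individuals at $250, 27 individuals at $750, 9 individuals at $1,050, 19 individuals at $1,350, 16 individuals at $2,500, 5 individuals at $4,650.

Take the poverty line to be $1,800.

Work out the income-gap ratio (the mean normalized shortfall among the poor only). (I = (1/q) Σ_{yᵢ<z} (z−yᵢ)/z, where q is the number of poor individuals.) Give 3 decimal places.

0.569

Below z: 24×$250, 27×$750, 9×$1,050, 19×$1,350 (q = 79 of N = 100).
Shortfall ratios (z−y)/z: 0.8611 (×24), 0.5833 (×27), 0.4167 (×9), 0.2500 (×19); sum = 44.916667.
The income-gap ratio divides by q (the poor only): 44.916667 / 79 = 0.569.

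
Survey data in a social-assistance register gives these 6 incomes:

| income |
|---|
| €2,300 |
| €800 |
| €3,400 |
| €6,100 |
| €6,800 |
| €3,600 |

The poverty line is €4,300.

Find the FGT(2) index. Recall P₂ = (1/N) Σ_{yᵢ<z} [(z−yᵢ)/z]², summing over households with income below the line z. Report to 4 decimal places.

Poor units: €800, €2,300, €3,400, €3,600 (q = 4 of N = 6).
Relative gaps: (4300−800)/4300 = 0.8140; (4300−2300)/4300 = 0.4651; (4300−3400)/4300 = 0.2093; (4300−3600)/4300 = 0.1628.
Squared: 0.6625; 0.2163; 0.0438; 0.0265.
Sum = 0.949162; P₂ = 0.949162 / 6 = 0.1582.

0.1582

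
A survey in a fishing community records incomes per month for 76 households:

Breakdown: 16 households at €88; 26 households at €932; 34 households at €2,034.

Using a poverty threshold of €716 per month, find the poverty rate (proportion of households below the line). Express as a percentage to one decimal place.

21.1%

16 of the 76 households have income below €716.
H = 16/76 = 21.1%.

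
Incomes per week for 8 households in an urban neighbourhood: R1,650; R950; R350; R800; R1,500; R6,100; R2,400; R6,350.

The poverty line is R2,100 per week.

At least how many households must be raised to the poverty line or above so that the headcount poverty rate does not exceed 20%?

5 of the 8 households are poor, so H = 5/8 = 0.625.
A headcount ratio of at most 20% allows at most ⌊0.20 × 8⌋ = 1 poor households.
So at least 5 − 1 = 4 must be lifted.

4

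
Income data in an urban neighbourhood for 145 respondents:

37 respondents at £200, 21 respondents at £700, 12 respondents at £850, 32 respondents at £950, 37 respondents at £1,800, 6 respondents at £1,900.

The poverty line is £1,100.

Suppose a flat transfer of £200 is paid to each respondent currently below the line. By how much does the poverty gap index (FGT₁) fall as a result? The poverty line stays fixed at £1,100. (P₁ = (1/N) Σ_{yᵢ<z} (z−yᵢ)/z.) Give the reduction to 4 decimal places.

Before: below the line — 37×£200, 21×£700, 12×£850, 32×£950; poverty gap index (FGT₁) = 0.310345.
After the £200 transfer: below the line — 37×£400, 21×£900, 12×£1,050; poverty gap index (FGT₁) = 0.192476.
Reduction = 0.310345 − 0.192476 = 0.1179.

0.1179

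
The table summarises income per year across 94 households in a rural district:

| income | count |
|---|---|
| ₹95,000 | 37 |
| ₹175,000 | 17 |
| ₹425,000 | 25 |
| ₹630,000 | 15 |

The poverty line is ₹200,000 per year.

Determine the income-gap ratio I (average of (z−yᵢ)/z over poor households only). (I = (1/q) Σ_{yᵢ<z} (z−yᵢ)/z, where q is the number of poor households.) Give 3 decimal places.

Poor units: 37×₹95,000, 17×₹175,000 (q = 54 of N = 94).
Shortfall ratios (z−y)/z: 0.5250 (×37), 0.1250 (×17); sum = 21.550000.
The income-gap ratio divides by q (the poor only): 21.550000 / 54 = 0.399.

0.399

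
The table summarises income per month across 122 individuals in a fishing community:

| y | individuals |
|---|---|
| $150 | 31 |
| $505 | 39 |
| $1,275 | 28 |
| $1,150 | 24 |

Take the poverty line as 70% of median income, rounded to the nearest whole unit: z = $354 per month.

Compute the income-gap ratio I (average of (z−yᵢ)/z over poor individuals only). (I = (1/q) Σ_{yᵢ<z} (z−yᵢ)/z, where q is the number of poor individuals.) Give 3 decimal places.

0.576

Incomes under z: 31×$150 (q = 31 of N = 122).
Relative gaps: 0.5763 (×31); sum = 17.864407.
I averages over the q = 31 poor units only: 17.864407 / 31 = 0.576.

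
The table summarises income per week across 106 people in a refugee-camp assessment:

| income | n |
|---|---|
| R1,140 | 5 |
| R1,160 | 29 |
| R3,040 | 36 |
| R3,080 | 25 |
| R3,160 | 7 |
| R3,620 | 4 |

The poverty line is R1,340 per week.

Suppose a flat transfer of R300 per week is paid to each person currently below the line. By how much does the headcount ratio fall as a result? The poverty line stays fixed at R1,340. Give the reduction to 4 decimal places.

Before: below the line — 5×R1,140, 29×R1,160; headcount ratio = 0.320755.
After the R300 transfer: below the line — none; headcount ratio = 0.000000.
Reduction = 0.320755 − 0.000000 = 0.3208.

0.3208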